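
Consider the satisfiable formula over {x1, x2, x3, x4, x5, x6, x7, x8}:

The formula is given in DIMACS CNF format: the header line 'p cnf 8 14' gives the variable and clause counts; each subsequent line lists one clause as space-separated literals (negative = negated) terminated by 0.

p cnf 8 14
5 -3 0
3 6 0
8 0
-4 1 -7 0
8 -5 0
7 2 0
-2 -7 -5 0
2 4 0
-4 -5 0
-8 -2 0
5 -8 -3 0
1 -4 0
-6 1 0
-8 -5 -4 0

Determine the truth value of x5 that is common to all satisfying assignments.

Suppose x5 = True.
Unit clause (x8) forces x8 = True.
Unit clause (¬x4) forces x4 = False.
Unit clause (x2) forces x2 = True.
But (¬x2) is also a unit clause — contradiction.
So every satisfying assignment has x5 = False.

False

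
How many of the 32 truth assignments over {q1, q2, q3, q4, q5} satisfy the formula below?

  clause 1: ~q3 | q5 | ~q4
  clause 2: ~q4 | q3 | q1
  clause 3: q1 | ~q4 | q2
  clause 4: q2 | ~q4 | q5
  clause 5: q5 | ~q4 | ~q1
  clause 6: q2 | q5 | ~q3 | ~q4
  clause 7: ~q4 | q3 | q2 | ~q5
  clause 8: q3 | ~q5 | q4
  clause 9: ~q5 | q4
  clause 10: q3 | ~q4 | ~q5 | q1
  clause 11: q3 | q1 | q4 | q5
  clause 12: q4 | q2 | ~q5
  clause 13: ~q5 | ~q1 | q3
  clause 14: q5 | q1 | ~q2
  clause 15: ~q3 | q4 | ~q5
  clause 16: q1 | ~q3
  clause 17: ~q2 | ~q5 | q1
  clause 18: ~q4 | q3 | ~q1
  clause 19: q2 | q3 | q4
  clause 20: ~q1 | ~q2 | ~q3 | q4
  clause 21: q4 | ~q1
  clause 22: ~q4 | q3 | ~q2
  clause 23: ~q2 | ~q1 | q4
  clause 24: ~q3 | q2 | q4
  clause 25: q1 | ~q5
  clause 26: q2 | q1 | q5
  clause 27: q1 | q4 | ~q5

There are 2^5 = 32 truth assignments over (q1, q2, q3, q4, q5).
Split on q1. With q1 = 1, the clauses containing q1 are satisfied and ~q1 drops from the rest; 2 of the 2^4 = 16 assignments to the other variables satisfy what remains.
With q1 = 0, by the same count on the reduced clause set, 0 assignments work.
(One model: q1=T, q2=F, q3=T, q4=T, q5=T.)
Total: 2 + 0 = 2.

2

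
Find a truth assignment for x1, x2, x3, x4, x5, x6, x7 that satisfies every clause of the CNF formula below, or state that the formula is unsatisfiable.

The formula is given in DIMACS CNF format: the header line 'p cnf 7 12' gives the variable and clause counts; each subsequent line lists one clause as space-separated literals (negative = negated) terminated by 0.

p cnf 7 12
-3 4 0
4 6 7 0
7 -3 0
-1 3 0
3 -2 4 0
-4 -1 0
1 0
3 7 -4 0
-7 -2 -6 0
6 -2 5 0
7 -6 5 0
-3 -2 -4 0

UNSATISFIABLE

From the singleton clause (x1), x1 = True.
From the singleton clause (x3), x3 = True.
From the singleton clause (x4), x4 = True.
Now (¬x4) is unsatisfied and unit — conflict.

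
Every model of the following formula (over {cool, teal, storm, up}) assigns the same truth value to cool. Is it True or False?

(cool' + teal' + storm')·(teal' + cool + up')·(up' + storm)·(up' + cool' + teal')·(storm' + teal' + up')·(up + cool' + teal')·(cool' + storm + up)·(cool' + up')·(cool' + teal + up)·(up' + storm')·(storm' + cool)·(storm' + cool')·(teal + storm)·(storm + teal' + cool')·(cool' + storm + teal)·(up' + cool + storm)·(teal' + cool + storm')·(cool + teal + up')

False

Suppose cool = 1.
Unit clause (up') forces up = 0.
Unit clause (teal') forces teal = 0.
Now (teal) is unsatisfied and unit — conflict.
So every satisfying assignment has cool = False.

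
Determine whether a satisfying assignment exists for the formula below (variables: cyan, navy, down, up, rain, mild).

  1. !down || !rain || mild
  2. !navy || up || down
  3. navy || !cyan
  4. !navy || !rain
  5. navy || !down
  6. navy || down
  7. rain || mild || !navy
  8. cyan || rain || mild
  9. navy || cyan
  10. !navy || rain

Try navy = true.
Unit clause (!rain) forces rain = false.
Now (rain) is unsatisfied and unit — conflict.
That branch fails; take navy = false instead.
Unit clause (!cyan) forces cyan = false.
Now (cyan) is unsatisfied and unit — conflict.
Either choice for navy ends in contradiction.
No assignment satisfies every clause.

No, unsatisfiable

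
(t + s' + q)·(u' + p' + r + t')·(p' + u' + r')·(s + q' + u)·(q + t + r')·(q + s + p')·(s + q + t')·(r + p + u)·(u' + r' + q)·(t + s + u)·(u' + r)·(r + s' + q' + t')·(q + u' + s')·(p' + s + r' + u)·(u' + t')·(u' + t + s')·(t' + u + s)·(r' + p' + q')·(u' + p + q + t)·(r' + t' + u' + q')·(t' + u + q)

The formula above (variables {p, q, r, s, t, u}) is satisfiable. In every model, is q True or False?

True

Suppose q = 0.
Branch on t: set t = 1.
(s) alone gives s = 1.
(u') alone gives u = 0.
That conflicts with the unit clause (u).
So t must be the other value — set t = 0.
(s') alone gives s = 0.
(r') alone gives r = 0.
(p') alone gives p = 0.
(u) alone gives u = 1.
That conflicts with the unit clause (u').
Either choice for t ends in contradiction.
So every satisfying assignment has q = True.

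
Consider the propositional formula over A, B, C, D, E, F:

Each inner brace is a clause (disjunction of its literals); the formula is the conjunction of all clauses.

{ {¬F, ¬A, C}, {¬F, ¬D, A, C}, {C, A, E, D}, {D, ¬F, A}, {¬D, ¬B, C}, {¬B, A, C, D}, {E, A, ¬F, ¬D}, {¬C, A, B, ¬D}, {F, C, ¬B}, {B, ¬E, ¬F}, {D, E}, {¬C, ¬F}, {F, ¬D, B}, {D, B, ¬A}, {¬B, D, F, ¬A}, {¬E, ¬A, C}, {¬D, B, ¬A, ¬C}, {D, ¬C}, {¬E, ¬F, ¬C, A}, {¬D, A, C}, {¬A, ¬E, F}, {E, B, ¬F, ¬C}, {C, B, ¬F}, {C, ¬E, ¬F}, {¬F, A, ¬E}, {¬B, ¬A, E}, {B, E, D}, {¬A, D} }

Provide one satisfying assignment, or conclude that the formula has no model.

Branch on D: set D = True.
Branch on B: set B = True.
Unit clause (C) forces C = True.
Unit clause (¬F) forces F = False.
Branch on A: set A = False.
Every clause is now satisfied; E is unconstrained.

A: False, B: True, C: True, D: True, E: True, F: False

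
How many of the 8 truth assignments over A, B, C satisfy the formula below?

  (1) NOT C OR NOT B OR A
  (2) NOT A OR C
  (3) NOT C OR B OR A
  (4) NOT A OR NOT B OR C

There are 2^3 = 8 truth assignments over (A, B, C).
Check each against the 4 clauses (columns in the order A, B, C):
  F F F  ✓ satisfies all
  F F T  ✗ fails (NOT C OR B OR A)
  F T F  ✓ satisfies all
  F T T  ✗ fails (NOT C OR NOT B OR A)
  T F F  ✗ fails (NOT A OR C)
  T F T  ✓ satisfies all
  T T F  ✗ fails (NOT A OR C)
  T T T  ✓ satisfies all
4 of the 8 rows are models.

4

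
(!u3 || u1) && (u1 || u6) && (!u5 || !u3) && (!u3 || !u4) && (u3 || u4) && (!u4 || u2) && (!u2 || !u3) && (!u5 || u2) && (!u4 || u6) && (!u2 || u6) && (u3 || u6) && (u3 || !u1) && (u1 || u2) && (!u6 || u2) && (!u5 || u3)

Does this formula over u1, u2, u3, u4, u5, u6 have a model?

Satisfiable

Branch on u3: set u3 = true.
The clause (u1) is unit, so u1 = true.
The clause (!u5) is unit, so u5 = false.
The clause (!u4) is unit, so u4 = false.
The clause (!u2) is unit, so u2 = false.
The clause (!u6) is unit, so u6 = false.
All clauses are satisfied.
A satisfying assignment: u1=true,  u2=false,  u3=true,  u4=false,  u5=false,  u6=false.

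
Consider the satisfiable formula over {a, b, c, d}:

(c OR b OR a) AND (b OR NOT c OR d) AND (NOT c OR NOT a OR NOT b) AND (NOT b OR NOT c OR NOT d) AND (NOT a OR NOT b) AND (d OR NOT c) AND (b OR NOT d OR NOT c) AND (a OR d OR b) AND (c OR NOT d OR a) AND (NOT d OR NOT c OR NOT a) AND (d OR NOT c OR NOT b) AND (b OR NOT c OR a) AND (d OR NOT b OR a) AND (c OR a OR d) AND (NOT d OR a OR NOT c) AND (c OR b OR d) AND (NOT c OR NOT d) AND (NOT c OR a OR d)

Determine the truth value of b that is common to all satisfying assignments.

Suppose b = true.
(NOT a) alone gives a = false.
(d) alone gives d = true.
(NOT c) alone gives c = false.
Now (c) is unsatisfied and unit — conflict.
So every satisfying assignment has b = False.

False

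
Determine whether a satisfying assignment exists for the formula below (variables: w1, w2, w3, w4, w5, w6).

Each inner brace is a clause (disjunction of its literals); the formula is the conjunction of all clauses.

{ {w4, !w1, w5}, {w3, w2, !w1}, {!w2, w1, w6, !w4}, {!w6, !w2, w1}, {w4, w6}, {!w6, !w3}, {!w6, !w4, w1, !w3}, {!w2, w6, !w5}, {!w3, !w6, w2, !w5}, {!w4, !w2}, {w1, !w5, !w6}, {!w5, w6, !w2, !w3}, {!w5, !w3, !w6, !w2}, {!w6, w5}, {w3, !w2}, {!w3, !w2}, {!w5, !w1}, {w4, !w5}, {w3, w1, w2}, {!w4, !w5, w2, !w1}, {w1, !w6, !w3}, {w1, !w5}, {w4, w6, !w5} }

Yes

Try w4 = true.
The clause (!w2) is unit, so w2 = false.
Try w3 = true.
The clause (!w6) is unit, so w6 = false.
Try w5 = false.
No clause remains; w1 is free.
A satisfying assignment: w1: true,  w2: false,  w3: true,  w4: true,  w5: false,  w6: false.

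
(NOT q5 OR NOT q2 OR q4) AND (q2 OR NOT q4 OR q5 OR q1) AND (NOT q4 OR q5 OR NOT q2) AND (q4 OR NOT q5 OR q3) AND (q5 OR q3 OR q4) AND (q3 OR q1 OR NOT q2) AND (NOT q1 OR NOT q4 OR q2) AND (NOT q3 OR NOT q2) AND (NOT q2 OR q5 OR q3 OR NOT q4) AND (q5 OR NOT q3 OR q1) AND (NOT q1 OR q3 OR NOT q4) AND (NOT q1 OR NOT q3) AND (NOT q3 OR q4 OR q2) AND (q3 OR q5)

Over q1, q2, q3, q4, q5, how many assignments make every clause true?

There are 2^5 = 32 truth assignments over (q1, q2, q3, q4, q5).
Split on q2. With q2 = true, the clauses containing q2 are satisfied and NOT q2 drops from the rest; 0 of the 2^4 = 16 assignments to the other variables satisfy what remains.
With q2 = false, by the same count on the reduced clause set, 2 assignments work.
(One model: q1=F, q2=F, q3=F, q4=T, q5=T.)
Total: 0 + 2 = 2.

2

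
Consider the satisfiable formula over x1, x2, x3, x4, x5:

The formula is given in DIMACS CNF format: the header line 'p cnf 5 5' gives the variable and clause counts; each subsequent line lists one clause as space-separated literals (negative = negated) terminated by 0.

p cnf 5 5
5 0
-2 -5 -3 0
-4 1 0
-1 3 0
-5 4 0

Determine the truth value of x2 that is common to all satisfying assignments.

Suppose x2 = True.
Unit clause (x5) forces x5 = True.
Unit clause (¬x3) forces x3 = False.
Unit clause (¬x1) forces x1 = False.
Unit clause (¬x4) forces x4 = False.
Now (x4) is unsatisfied and unit — conflict.
So every satisfying assignment has x2 = False.

False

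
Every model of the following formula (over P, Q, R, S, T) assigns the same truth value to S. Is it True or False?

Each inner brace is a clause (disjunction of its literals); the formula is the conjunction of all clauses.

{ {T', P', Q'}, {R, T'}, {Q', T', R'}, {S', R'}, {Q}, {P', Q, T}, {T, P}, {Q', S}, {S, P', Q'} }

True

Suppose S = 0.
Unit clause (Q) forces Q = 1.
Now (Q') is unsatisfied and unit — conflict.
So every satisfying assignment has S = True.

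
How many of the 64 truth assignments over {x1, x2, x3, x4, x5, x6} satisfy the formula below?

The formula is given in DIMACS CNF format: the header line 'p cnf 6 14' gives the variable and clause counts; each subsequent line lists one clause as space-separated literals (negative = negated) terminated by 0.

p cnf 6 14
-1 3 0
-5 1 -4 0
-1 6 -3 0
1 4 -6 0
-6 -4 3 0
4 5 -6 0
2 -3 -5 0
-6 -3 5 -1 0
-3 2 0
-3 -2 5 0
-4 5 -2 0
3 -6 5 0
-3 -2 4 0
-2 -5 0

There are 2^6 = 64 truth assignments over (x1, x2, x3, x4, x5, x6).
Split on x3. With x3 = True, the clauses containing x3 are satisfied and ¬x3 drops from the rest; 0 of the 2^5 = 32 assignments to the other variables satisfy what remains.
With x3 = False, by the same count on the reduced clause set, 4 assignments work.
(One model: x1=F, x2=F, x3=F, x4=F, x5=F, x6=F.)
Total: 0 + 4 = 4.

4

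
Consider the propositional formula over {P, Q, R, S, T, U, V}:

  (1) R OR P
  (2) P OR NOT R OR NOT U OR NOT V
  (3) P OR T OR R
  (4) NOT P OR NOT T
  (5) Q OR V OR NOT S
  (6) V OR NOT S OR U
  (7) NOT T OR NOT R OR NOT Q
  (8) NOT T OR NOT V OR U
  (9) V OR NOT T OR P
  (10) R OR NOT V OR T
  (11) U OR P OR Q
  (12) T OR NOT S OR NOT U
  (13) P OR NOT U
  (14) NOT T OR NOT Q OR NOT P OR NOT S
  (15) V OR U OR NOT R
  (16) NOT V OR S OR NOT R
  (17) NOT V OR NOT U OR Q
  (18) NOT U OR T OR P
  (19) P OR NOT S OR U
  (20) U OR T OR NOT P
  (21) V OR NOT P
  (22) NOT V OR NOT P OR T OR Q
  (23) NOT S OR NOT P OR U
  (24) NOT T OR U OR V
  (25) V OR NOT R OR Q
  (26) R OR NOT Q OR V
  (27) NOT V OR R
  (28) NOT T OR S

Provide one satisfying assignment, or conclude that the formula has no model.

UNSATISFIABLE

Suppose R = true.
Suppose P = false.
From the singleton clause (NOT U), U = false.
From the singleton clause (Q), Q = true.
From the singleton clause (NOT T), T = false.
From the singleton clause (V), V = true.
From the singleton clause (S), S = true.
But (NOT S) is also a unit clause — contradiction.
So P must be the other value — set P = true.
From the singleton clause (NOT T), T = false.
From the singleton clause (U), U = true.
From the singleton clause (NOT S), S = false.
From the singleton clause (NOT V), V = false.
But (V) is also a unit clause — contradiction.
Both values of P lead to a conflict.
So R must be the other value — set R = false.
From the singleton clause (P), P = true.
From the singleton clause (NOT T), T = false.
From the singleton clause (NOT V), V = false.
But (V) is also a unit clause — contradiction.
Both values of R lead to a conflict.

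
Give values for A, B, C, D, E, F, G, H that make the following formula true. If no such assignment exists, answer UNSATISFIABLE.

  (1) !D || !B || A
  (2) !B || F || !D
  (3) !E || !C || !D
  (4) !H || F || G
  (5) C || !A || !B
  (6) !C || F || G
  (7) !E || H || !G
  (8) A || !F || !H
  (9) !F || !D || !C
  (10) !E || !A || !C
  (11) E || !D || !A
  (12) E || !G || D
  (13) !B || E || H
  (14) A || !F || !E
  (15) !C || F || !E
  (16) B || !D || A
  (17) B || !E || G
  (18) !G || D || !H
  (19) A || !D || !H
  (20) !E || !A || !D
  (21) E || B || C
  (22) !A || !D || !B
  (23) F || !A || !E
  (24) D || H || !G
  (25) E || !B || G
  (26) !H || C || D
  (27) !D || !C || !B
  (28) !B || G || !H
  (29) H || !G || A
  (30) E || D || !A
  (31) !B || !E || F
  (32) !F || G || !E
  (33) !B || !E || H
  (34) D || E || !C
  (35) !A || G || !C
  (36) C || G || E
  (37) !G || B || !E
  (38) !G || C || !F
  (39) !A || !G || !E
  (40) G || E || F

UNSATISFIABLE

Branch on D: set D = false.
Branch on E: set E = true.
Branch on H: set H = true.
From the singleton clause (!G), G = false.
From the singleton clause (F), F = true.
That conflicts with the unit clause (!F).
So H must be the other value — set H = false.
From the singleton clause (!G), G = false.
From the singleton clause (B), B = true.
That conflicts with the unit clause (!B).
Neither H = true nor H = false works.
So E must be the other value — set E = false.
From the singleton clause (!G), G = false.
From the singleton clause (!B), B = false.
From the singleton clause (C), C = true.
That conflicts with the unit clause (!C).
Neither E = true nor E = false works.
So D must be the other value — set D = true.
Branch on B: set B = false.
From the singleton clause (A), A = true.
From the singleton clause (E), E = true.
That conflicts with the unit clause (!E).
So B must be the other value — set B = true.
From the singleton clause (A), A = true.
That conflicts with the unit clause (!A).
Neither B = true nor B = false works.
Neither D = true nor D = false works.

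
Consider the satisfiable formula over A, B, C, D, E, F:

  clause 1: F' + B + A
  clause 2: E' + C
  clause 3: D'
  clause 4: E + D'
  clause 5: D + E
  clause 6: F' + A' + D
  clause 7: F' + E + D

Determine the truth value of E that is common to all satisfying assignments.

True

Suppose E = 0.
The clause (D') is unit, so D = 0.
That conflicts with the unit clause (D).
So every satisfying assignment has E = True.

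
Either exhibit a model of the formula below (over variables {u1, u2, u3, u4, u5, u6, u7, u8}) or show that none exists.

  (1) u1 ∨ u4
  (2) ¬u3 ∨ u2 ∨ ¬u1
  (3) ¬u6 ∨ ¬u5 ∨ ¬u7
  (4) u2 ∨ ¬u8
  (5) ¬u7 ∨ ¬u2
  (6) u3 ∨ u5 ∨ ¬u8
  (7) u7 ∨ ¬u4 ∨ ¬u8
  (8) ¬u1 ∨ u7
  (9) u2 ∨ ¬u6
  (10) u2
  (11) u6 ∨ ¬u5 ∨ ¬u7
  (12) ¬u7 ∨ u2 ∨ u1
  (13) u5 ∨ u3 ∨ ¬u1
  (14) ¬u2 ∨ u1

UNSATISFIABLE

(u2) alone gives u2 = True.
(¬u7) alone gives u7 = False.
(¬u1) alone gives u1 = False.
Now (u1) is unsatisfied and unit — conflict.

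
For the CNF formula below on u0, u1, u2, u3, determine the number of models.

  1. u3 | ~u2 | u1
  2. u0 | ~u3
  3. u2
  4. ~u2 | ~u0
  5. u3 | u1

There are 2^4 = 16 truth assignments over (u0, u1, u2, u3).
Check each against the 5 clauses (columns in the order u0, u1, u2, u3):
  F F F F  ✗ fails (u2)
  F F F T  ✗ fails (u0 | ~u3)
  F F T F  ✗ fails (u3 | ~u2 | u1)
  F F T T  ✗ fails (u0 | ~u3)
  F T F F  ✗ fails (u2)
  F T F T  ✗ fails (u0 | ~u3)
  F T T F  ✓ satisfies all
  F T T T  ✗ fails (u0 | ~u3)
  T F F F  ✗ fails (u2)
  T F F T  ✗ fails (u2)
  T F T F  ✗ fails (u3 | ~u2 | u1)
  T F T T  ✗ fails (~u2 | ~u0)
  T T F F  ✗ fails (u2)
  T T F T  ✗ fails (u2)
  T T T F  ✗ fails (~u2 | ~u0)
  T T T T  ✗ fails (~u2 | ~u0)
1 of the 16 rows is a model.

1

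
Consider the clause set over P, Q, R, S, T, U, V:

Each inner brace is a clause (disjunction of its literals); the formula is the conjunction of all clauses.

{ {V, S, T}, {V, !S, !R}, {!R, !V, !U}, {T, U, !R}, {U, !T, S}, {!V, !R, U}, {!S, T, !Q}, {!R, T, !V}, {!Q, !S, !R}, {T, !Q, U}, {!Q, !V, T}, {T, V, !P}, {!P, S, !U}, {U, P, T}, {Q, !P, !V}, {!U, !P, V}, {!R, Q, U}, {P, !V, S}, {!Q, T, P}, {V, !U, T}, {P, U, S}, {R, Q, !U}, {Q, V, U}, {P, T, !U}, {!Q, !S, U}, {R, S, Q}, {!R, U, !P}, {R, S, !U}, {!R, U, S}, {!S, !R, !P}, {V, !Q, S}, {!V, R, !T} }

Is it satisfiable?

Yes

Branch on V: set V = false.
Branch on S: set S = false.
Unit clause (T) forces T = true.
Unit clause (U) forces U = true.
Unit clause (!P) forces P = false.
Unit clause (R) forces R = true.
Unit clause (!Q) forces Q = false.
All clauses are satisfied.
A satisfying assignment: P: false, Q: false, R: true, S: false, T: true, U: true, V: false.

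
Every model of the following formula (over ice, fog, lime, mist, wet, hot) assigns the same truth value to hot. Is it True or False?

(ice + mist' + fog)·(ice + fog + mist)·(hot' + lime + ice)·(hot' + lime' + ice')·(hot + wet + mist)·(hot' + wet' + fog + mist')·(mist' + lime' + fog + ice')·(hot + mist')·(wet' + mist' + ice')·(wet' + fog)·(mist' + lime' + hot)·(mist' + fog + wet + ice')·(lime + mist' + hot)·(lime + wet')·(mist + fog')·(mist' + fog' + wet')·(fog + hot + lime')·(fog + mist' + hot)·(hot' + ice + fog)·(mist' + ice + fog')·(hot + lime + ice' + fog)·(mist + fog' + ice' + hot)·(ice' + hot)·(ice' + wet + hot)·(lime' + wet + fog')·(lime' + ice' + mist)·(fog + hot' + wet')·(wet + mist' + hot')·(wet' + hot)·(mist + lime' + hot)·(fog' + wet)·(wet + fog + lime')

Suppose hot = 0.
The clause (mist') is unit, so mist = 0.
The clause (wet) is unit, so wet = 1.
But (wet') is also a unit clause — contradiction.
So every satisfying assignment has hot = True.

True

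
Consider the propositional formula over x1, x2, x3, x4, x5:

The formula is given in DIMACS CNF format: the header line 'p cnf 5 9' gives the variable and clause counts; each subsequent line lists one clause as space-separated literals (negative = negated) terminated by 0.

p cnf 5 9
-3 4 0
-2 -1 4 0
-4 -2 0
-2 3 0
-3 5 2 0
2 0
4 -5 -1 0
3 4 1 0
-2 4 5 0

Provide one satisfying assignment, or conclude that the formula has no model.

UNSATISFIABLE

(x2) alone gives x2 = True.
(¬x4) alone gives x4 = False.
(¬x3) alone gives x3 = False.
Now (x3) is unsatisfied and unit — conflict.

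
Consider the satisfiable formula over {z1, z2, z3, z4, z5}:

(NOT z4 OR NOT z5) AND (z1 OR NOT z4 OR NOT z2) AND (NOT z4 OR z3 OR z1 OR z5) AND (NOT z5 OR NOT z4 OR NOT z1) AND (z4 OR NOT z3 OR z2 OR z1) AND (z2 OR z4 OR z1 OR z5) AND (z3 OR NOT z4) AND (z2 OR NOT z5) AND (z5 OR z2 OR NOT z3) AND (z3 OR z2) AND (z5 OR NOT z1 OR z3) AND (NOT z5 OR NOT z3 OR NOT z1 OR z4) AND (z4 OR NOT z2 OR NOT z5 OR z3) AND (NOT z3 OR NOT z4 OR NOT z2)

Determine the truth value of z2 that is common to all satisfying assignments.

True

Suppose z2 = false.
The clause (NOT z5) is unit, so z5 = false.
The clause (NOT z3) is unit, so z3 = false.
Now (z3) is unsatisfied and unit — conflict.
So every satisfying assignment has z2 = True.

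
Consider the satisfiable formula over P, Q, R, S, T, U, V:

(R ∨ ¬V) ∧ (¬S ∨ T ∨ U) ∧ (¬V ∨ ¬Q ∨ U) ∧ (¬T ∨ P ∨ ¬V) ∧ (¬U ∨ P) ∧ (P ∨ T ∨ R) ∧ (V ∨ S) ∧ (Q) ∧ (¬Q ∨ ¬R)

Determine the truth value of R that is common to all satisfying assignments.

False

Suppose R = True.
The clause (Q) is unit, so Q = True.
But (¬Q) is also a unit clause — contradiction.
So every satisfying assignment has R = False.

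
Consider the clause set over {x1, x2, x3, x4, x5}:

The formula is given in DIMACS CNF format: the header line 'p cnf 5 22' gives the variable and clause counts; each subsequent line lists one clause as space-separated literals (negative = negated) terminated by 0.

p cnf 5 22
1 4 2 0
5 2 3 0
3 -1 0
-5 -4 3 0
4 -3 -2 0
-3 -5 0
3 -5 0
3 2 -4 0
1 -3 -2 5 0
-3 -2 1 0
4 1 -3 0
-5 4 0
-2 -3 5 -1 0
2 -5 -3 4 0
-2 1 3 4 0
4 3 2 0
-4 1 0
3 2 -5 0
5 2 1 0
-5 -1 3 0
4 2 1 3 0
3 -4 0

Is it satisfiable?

Suppose x3 = True.
(¬x5) alone gives x5 = False.
Suppose x4 = False.
(¬x2) alone gives x2 = False.
(x1) alone gives x1 = True.
Every clause now holds.
A satisfying assignment: x1: True,  x2: False,  x3: True,  x4: False,  x5: False.

Yes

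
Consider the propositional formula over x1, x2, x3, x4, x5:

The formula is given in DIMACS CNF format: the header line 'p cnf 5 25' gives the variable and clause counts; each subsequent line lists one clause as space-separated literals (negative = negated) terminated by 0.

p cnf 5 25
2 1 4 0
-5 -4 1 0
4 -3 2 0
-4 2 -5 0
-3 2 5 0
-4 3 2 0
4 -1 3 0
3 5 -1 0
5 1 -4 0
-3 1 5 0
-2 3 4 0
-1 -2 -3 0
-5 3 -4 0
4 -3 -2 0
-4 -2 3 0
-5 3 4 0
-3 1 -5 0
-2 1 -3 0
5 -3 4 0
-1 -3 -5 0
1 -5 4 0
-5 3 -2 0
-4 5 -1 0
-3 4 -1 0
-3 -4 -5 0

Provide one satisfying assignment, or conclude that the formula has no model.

UNSATISFIABLE

Branch on x2: set x2 = True.
Branch on x3: set x3 = True.
From the singleton clause (¬x1), x1 = False.
Now (x1) is unsatisfied and unit — conflict.
Backtrack on x3: now try x3 = False.
From the singleton clause (x4), x4 = True.
Now (¬x4) is unsatisfied and unit — conflict.
Either choice for x3 ends in contradiction.
Backtrack on x2: now try x2 = False.
Branch on x1: set x1 = True.
Branch on x4: set x4 = True.
From the singleton clause (¬x5), x5 = False.
Now (x5) is unsatisfied and unit — conflict.
Backtrack on x4: now try x4 = False.
From the singleton clause (¬x3), x3 = False.
Now (x3) is unsatisfied and unit — conflict.
Either choice for x4 ends in contradiction.
Backtrack on x1: now try x1 = False.
From the singleton clause (x4), x4 = True.
From the singleton clause (¬x5), x5 = False.
Now (x5) is unsatisfied and unit — conflict.
Either choice for x1 ends in contradiction.
Either choice for x2 ends in contradiction.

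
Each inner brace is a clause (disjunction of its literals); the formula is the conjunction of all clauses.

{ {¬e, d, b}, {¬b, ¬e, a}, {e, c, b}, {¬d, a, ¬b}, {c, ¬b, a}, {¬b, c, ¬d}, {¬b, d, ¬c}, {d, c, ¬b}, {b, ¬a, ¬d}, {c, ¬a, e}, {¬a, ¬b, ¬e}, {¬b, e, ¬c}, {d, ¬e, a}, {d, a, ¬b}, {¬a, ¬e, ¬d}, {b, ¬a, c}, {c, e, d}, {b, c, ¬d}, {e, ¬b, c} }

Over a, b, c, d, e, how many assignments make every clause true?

There are 2^5 = 32 truth assignments over (a, b, c, d, e).
Split on c. With c = True, the clauses containing c are satisfied and ¬c drops from the rest; 4 of the 2^4 = 16 assignments to the other variables satisfy what remains.
With c = False, by the same count on the reduced clause set, 0 assignments work.
Total: 4 + 0 = 4.

4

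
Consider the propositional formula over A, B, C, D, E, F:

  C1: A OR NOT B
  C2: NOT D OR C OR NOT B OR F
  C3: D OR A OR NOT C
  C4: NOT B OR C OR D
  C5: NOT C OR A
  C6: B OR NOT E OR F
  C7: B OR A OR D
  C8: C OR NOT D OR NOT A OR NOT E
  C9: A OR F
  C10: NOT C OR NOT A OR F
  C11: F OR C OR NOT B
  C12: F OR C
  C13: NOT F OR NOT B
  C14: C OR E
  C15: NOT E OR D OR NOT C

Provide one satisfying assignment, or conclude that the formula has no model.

Suppose A = false.
From the singleton clause (NOT B), B = false.
From the singleton clause (NOT C), C = false.
From the singleton clause (D), D = true.
From the singleton clause (F), F = true.
From the singleton clause (E), E = true.
All clauses are satisfied.

A=false,  B=false,  C=false,  D=true,  E=true,  F=true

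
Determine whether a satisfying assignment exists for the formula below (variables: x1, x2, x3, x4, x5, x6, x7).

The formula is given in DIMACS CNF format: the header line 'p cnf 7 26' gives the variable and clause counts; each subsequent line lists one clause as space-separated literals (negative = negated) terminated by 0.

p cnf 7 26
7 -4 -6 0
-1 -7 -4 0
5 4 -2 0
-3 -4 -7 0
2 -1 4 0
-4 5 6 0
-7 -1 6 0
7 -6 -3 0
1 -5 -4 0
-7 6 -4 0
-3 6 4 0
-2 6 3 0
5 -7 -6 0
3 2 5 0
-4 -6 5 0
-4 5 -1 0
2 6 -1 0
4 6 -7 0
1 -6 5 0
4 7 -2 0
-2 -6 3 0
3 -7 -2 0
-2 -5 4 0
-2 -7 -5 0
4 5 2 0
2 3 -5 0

Case x7 = True:
Case x1 = False:
Case x3 = True:
The clause (¬x4) is unit, so x4 = False.
The clause (x6) is unit, so x6 = True.
The clause (x5) is unit, so x5 = True.
The clause (¬x2) is unit, so x2 = False.
Every clause now holds.
A satisfying assignment: x1: False; x2: False; x3: True; x4: False; x5: True; x6: True; x7: True.

Yes, satisfiable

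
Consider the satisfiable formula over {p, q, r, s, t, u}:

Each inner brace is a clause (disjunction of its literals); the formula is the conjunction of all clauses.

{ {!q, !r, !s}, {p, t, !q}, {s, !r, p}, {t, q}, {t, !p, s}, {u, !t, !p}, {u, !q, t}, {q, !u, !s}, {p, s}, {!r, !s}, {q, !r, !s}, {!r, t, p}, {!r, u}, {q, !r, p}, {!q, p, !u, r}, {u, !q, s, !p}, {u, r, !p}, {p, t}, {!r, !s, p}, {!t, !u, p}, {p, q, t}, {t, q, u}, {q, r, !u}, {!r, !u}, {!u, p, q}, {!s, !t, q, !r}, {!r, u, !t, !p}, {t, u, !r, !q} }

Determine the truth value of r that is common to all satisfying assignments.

False

Suppose r = true.
The clause (!s) is unit, so s = false.
The clause (p) is unit, so p = true.
The clause (t) is unit, so t = true.
The clause (u) is unit, so u = true.
That conflicts with the unit clause (!u).
So every satisfying assignment has r = False.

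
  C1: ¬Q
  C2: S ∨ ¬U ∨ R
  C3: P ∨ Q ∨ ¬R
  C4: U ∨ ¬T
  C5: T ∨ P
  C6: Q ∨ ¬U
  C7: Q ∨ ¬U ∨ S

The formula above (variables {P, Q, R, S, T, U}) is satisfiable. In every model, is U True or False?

Suppose U = True.
The clause (¬Q) is unit, so Q = False.
But (Q) is also a unit clause — contradiction.
So every satisfying assignment has U = False.

False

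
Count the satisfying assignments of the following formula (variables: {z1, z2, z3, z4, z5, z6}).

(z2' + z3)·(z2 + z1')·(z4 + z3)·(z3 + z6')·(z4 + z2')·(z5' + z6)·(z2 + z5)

8

There are 2^6 = 64 truth assignments over (z1, z2, z3, z4, z5, z6).
Split on z1. With z1 = 1, the clauses containing z1 are satisfied and z1' drops from the rest; 3 of the 2^5 = 32 assignments to the other variables satisfy what remains.
With z1 = 0, by the same count on the reduced clause set, 5 assignments work.
(One model: z1=F, z2=F, z3=T, z4=F, z5=T, z6=T.)
Total: 3 + 5 = 8.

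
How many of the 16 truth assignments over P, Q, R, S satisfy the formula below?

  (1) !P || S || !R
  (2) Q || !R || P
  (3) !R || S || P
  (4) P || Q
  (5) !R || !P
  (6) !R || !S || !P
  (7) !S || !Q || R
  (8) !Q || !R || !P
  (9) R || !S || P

There are 2^4 = 16 truth assignments over (P, Q, R, S).
Check each against the 9 clauses (columns in the order P, Q, R, S):
  F F F F  ✗ fails (P || Q)
  F F F T  ✗ fails (P || Q)
  F F T F  ✗ fails (Q || !R || P)
  F F T T  ✗ fails (Q || !R || P)
  F T F F  ✓ satisfies all
  F T F T  ✗ fails (!S || !Q || R)
  F T T F  ✗ fails (!R || S || P)
  F T T T  ✓ satisfies all
  T F F F  ✓ satisfies all
  T F F T  ✓ satisfies all
  T F T F  ✗ fails (!P || S || !R)
  T F T T  ✗ fails (!R || !P)
  T T F F  ✓ satisfies all
  T T F T  ✗ fails (!S || !Q || R)
  T T T F  ✗ fails (!P || S || !R)
  T T T T  ✗ fails (!R || !P)
5 of the 16 rows are models.

5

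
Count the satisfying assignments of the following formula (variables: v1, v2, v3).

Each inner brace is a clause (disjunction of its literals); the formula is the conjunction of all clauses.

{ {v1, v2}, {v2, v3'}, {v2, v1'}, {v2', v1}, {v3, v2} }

2

There are 2^3 = 8 truth assignments over (v1, v2, v3).
Check each against the 5 clauses (columns in the order v1, v2, v3):
  F F F  ✗ fails (v1 + v2)
  F F T  ✗ fails (v1 + v2)
  F T F  ✗ fails (v2' + v1)
  F T T  ✗ fails (v2' + v1)
  T F F  ✗ fails (v2 + v1')
  T F T  ✗ fails (v2 + v3')
  T T F  ✓ satisfies all
  T T T  ✓ satisfies all
2 of the 8 rows are models.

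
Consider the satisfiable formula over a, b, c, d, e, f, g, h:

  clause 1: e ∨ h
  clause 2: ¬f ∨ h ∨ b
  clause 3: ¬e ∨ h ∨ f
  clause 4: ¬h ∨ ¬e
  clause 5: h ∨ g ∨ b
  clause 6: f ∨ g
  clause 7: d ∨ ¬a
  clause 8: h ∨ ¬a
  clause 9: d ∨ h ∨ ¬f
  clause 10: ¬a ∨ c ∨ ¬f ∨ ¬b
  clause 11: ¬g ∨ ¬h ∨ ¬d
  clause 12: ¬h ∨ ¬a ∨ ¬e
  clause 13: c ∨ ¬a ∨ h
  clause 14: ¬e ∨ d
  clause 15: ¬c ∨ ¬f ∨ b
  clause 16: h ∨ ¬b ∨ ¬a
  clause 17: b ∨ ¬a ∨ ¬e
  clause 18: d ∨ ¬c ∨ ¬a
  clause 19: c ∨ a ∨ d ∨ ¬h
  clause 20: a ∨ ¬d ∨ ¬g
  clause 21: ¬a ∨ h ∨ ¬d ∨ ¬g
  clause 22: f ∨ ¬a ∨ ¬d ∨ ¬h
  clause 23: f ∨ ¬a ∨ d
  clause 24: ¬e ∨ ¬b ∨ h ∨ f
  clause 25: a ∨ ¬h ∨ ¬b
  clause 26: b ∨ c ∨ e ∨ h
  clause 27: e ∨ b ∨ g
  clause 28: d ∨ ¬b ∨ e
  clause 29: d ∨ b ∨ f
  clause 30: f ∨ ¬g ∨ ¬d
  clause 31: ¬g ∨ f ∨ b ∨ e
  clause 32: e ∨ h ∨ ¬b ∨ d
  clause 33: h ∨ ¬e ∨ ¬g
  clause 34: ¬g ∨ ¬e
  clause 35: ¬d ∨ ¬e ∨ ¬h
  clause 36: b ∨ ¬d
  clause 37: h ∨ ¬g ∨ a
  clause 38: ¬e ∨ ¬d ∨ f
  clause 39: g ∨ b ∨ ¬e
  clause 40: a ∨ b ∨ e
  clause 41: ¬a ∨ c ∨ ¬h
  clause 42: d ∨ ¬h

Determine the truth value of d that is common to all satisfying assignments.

Suppose d = False.
The clause (¬a) is unit, so a = False.
The clause (¬e) is unit, so e = False.
The clause (h) is unit, so h = True.
That conflicts with the unit clause (¬h).
So every satisfying assignment has d = True.

True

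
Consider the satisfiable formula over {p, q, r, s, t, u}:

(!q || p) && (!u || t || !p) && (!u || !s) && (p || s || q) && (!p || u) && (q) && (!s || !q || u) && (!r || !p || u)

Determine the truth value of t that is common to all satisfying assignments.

True

Suppose t = false.
Unit clause (q) forces q = true.
Unit clause (p) forces p = true.
Unit clause (!u) forces u = false.
But (u) is also a unit clause — contradiction.
So every satisfying assignment has t = True.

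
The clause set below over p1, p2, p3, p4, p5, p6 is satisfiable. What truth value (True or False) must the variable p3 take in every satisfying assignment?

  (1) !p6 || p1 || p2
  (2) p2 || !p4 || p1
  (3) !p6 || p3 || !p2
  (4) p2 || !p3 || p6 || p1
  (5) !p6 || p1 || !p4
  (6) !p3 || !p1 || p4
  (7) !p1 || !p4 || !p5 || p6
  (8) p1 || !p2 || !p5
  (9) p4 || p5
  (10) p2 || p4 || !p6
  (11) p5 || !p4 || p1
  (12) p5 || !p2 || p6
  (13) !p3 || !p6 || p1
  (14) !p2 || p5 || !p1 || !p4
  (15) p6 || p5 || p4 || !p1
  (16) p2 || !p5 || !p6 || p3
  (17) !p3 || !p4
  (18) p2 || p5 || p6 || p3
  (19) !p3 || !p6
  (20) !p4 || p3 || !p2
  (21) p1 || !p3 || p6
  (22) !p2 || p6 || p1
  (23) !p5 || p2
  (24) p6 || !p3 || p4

Suppose p3 = true.
Unit clause (!p4) forces p4 = false.
Unit clause (!p1) forces p1 = false.
Unit clause (p5) forces p5 = true.
Unit clause (!p2) forces p2 = false.
That conflicts with the unit clause (p2).
So every satisfying assignment has p3 = False.

False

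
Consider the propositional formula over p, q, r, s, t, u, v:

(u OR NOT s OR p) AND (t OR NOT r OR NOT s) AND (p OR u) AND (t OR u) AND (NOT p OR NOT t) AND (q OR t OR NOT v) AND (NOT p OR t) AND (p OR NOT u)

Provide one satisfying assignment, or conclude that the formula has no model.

UNSATISFIABLE

Case p = true:
The clause (NOT t) is unit, so t = false.
That conflicts with the unit clause (t).
So p must be the other value — set p = false.
The clause (u) is unit, so u = true.
That conflicts with the unit clause (NOT u).
Either choice for p ends in contradiction.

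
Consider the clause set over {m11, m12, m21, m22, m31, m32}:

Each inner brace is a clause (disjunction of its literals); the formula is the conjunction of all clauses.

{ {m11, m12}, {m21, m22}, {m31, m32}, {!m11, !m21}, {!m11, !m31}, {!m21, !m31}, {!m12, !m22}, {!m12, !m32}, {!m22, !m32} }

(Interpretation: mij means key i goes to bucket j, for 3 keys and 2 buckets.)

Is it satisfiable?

No, unsatisfiable

Case m11 = true:
From the singleton clause (!m21), m21 = false.
From the singleton clause (m22), m22 = true.
From the singleton clause (!m31), m31 = false.
From the singleton clause (m32), m32 = true.
But (!m32) is also a unit clause — contradiction.
Backtrack on m11: now try m11 = false.
From the singleton clause (m12), m12 = true.
From the singleton clause (!m22), m22 = false.
From the singleton clause (m21), m21 = true.
From the singleton clause (!m31), m31 = false.
From the singleton clause (m32), m32 = true.
But (!m32) is also a unit clause — contradiction.
Neither m11 = true nor m11 = false works.
No assignment satisfies every clause.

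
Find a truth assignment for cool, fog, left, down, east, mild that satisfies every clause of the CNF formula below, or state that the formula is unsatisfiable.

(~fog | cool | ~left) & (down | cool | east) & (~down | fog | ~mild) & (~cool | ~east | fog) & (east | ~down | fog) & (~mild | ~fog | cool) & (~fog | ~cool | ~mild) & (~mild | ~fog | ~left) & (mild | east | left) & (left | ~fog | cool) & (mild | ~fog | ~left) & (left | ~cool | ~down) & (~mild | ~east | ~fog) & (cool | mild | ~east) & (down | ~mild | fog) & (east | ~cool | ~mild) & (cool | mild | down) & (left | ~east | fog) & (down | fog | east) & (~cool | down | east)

cool: 1,  fog: 1,  left: 0,  down: 0,  east: 1,  mild: 0

Suppose fog = 1.
Suppose cool = 1.
Unit clause (~mild) forces mild = 0.
Unit clause (~left) forces left = 0.
Unit clause (east) forces east = 1.
Unit clause (~down) forces down = 0.
Every clause now holds.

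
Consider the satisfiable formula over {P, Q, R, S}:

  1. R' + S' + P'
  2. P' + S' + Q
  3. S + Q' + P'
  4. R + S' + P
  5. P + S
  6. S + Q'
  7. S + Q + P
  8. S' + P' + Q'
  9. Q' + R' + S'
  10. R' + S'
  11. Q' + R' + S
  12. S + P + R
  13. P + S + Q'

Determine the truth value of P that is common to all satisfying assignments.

Suppose P = 0.
From the singleton clause (S), S = 1.
From the singleton clause (R), R = 1.
Now (R') is unsatisfied and unit — conflict.
So every satisfying assignment has P = True.

True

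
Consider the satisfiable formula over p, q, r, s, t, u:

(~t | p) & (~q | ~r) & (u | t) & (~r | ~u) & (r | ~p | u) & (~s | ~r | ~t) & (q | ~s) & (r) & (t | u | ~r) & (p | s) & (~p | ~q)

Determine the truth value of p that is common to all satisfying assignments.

Suppose p = 0.
Unit clause (~t) forces t = 0.
Unit clause (u) forces u = 1.
Unit clause (~r) forces r = 0.
But (r) is also a unit clause — contradiction.
So every satisfying assignment has p = True.

True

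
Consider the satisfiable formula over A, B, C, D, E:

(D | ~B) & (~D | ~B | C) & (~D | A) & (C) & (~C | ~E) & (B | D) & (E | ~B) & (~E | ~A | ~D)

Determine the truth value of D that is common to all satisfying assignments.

Suppose D = 0.
(~B) alone gives B = 0.
Now (B) is unsatisfied and unit — conflict.
So every satisfying assignment has D = True.

True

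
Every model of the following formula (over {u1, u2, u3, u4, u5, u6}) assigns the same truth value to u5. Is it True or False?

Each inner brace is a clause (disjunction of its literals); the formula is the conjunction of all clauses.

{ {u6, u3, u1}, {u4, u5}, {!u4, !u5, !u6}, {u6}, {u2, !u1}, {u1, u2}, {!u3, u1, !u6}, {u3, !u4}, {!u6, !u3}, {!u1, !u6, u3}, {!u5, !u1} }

Suppose u5 = false.
(u4) alone gives u4 = true.
(u6) alone gives u6 = true.
(u3) alone gives u3 = true.
Now (!u3) is unsatisfied and unit — conflict.
So every satisfying assignment has u5 = True.

True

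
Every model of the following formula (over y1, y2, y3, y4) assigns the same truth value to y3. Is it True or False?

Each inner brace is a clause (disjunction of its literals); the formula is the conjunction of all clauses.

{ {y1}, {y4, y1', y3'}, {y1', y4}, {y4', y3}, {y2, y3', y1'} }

True

Suppose y3 = 0.
From the singleton clause (y1), y1 = 1.
From the singleton clause (y4), y4 = 1.
That conflicts with the unit clause (y4').
So every satisfying assignment has y3 = True.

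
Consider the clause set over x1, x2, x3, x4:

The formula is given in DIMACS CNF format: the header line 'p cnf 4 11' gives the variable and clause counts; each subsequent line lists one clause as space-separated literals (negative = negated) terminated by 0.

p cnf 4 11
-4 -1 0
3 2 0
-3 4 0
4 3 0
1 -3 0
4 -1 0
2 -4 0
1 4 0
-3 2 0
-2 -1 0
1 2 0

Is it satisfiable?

Case x4 = True:
From the singleton clause (¬x1), x1 = False.
From the singleton clause (¬x3), x3 = False.
From the singleton clause (x2), x2 = True.
All clauses are satisfied.
A satisfying assignment: x1 ↦ False, x2 ↦ True, x3 ↦ False, x4 ↦ True.

Yes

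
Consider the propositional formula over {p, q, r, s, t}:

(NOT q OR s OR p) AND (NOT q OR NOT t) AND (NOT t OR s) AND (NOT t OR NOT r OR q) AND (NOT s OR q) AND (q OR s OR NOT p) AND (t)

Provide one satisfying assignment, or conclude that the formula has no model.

Unit clause (t) forces t = true.
Unit clause (NOT q) forces q = false.
Unit clause (s) forces s = true.
But (NOT s) is also a unit clause — contradiction.

UNSATISFIABLE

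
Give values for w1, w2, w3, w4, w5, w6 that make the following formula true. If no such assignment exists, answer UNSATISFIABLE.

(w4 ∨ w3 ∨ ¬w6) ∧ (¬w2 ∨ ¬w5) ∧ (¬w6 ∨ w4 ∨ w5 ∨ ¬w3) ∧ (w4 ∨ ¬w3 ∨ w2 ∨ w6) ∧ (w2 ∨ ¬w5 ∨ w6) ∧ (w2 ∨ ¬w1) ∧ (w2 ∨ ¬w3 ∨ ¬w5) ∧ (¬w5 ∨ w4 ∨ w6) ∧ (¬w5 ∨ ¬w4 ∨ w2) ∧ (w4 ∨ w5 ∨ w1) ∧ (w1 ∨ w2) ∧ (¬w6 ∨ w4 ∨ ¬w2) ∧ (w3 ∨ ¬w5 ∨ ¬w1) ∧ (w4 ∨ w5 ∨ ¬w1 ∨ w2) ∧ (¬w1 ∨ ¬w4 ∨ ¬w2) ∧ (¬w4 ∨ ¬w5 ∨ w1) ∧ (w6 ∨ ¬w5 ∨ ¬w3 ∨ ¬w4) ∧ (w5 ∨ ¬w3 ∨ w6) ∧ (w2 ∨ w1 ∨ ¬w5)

w1 ↦ False; w2 ↦ True; w3 ↦ False; w4 ↦ True; w5 ↦ False; w6 ↦ False

Try w2 = True.
The clause (¬w5) is unit, so w5 = False.
Try w4 = True.
The clause (¬w1) is unit, so w1 = False.
Try w3 = False.
All clauses hold; w6 can take either value.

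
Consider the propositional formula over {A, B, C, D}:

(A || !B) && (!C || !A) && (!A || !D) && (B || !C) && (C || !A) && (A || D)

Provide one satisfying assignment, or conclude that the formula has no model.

A: false, B: false, C: false, D: true

Branch on A: set A = false.
The clause (!B) is unit, so B = false.
The clause (!C) is unit, so C = false.
The clause (D) is unit, so D = true.
This assignment satisfies each clause.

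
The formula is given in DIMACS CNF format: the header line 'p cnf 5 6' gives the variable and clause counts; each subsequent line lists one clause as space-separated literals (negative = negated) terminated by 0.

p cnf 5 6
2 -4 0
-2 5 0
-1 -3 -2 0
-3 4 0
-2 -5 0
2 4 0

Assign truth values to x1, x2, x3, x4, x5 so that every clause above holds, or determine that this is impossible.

UNSATISFIABLE

Case x2 = True:
(x5) alone gives x5 = True.
Now (¬x5) is unsatisfied and unit — conflict.
Backtrack on x2: now try x2 = False.
(¬x4) alone gives x4 = False.
Now (x4) is unsatisfied and unit — conflict.
Neither x2 = True nor x2 = False works.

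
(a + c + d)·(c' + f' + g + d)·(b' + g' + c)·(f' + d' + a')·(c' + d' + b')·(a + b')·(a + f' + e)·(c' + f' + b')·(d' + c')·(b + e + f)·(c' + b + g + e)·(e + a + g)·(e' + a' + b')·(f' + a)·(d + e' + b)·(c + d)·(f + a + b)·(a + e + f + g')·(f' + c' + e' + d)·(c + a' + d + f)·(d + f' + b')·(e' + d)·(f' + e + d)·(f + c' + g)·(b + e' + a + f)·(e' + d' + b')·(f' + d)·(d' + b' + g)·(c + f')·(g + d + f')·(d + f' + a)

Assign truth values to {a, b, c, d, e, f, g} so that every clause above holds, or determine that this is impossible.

a: 1; b: 0; c: 0; d: 1; e: 1; f: 0; g: 1

Suppose a = 1.
Suppose f = 0.
Suppose d = 1.
The clause (c') is unit, so c = 0.
Suppose b = 0.
The clause (e) is unit, so e = 1.
No clause remains; g is free.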